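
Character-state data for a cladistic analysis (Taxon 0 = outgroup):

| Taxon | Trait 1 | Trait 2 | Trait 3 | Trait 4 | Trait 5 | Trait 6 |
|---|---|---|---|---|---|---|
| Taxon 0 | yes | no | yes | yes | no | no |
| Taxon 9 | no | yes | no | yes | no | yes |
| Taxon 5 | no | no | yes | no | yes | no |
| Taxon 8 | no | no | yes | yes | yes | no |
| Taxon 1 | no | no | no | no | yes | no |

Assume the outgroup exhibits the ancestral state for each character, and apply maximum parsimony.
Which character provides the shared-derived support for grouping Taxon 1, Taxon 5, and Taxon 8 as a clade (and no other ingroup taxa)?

Character polarity is set by the outgroup: the derived state is whichever differs from the outgroup's state, so for Trait 1, Trait 3, Trait 4 the derived state is 'no', and for the remaining characters it is 'yes'.
All ingroup taxa share the derived state 'no' for Trait 1; it defines the ingroup but does not resolve relationships within it.
Trait 2: derived state 'yes' in Taxon 9 only — an autapomorphy, so it tells us nothing about relationships among taxa.
Trait 3 (state 'no') occurs in Taxon 1 and Taxon 9 but conflicts with the nesting implied by the other characters — most parsimoniously interpreted as homoplasy.
Only Taxon 1 and Taxon 5 show the derived state 'no' for Trait 4, supporting them as a clade.
Trait 5: derived state 'yes' in Taxon 1, Taxon 5, and Taxon 8 only — synapomorphy for {Taxon 1, Taxon 5, Taxon 8}.
Trait 6 (derived state 'yes') is unique to Taxon 9 (autapomorphy; uninformative for grouping).
Most parsimonious ingroup topology: (Taxon 9,((Taxon 5,Taxon 1),Taxon 8)).
The clade {Taxon 1, Taxon 5, Taxon 8} is supported by Trait 5: its derived state 'yes' occurs in exactly those taxa and in no other taxon (including the outgroup).

Trait 5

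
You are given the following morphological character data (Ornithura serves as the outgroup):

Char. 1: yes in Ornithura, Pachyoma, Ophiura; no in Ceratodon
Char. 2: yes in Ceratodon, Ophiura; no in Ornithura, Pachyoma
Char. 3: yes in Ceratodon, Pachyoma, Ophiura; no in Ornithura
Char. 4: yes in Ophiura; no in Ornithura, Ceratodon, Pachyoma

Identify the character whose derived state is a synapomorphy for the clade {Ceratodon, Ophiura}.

Character polarity is set by the outgroup: the derived state is whichever differs from the outgroup's state, so for Char. 1 the derived state is 'no', and for the remaining characters it is 'yes'.
Char. 1 (derived state 'no') is unique to Ceratodon (autapomorphy; uninformative for grouping).
Char. 2: derived state 'yes' in Ceratodon and Ophiura only — synapomorphy for {Ceratodon, Ophiura}.
Char. 3 (derived state 'yes') is shared by all ingroup taxa — unites the whole ingroup.
Char. 4 (derived state 'yes') is unique to Ophiura (autapomorphy; uninformative for grouping).
Most parsimonious ingroup topology: ((Ceratodon,Ophiura),Pachyoma).
The clade {Ceratodon, Ophiura} is supported by Char. 2: its derived state 'yes' occurs in exactly those taxa and in no other taxon (including the outgroup).

Char. 2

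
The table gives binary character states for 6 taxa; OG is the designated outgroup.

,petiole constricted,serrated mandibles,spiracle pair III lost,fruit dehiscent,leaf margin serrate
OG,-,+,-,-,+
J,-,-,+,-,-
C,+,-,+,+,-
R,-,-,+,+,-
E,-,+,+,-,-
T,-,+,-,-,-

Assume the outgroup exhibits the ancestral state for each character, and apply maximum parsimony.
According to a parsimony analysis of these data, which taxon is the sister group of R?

Character polarity is set by the outgroup: the derived state is whichever differs from the outgroup's state, so for serrated mandibles, leaf margin serrate the derived state is '-', and for the remaining characters it is '+'.
petiole constricted: derived state '+' in C only — an autapomorphy, so it tells us nothing about relationships among taxa.
serrated mandibles (derived state '-') is shared by C, J, and R — a synapomorphy uniting that clade.
spiracle pair III lost (derived state '+') is shared by C, E, J, and R — a synapomorphy uniting that clade.
fruit dehiscent: derived state '+' in C and R only — synapomorphy for {C, R}.
leaf margin serrate (derived state '-') is shared by all ingroup taxa — unites the whole ingroup.
Most parsimonious ingroup topology: (((J,(C,R)),E),T).
R and C form a cherry on this tree, so they are sister taxa.

C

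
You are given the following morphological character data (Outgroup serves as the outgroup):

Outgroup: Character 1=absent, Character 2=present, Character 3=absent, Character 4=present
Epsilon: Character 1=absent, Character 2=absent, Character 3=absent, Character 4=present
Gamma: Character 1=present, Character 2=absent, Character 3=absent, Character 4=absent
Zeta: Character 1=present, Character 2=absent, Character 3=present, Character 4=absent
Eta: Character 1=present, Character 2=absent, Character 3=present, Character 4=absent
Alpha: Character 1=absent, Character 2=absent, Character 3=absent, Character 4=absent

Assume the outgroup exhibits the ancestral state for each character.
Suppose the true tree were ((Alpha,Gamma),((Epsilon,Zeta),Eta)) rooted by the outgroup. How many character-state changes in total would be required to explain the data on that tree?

8

Map each character onto ((Alpha,Gamma),((Epsilon,Zeta),Eta)) (rooted by Outgroup) and count the minimum state changes it requires (Fitch parsimony):
Character 1: 3; Character 2: 1; Character 3: 2; Character 4: 2.
Total tree length = 8.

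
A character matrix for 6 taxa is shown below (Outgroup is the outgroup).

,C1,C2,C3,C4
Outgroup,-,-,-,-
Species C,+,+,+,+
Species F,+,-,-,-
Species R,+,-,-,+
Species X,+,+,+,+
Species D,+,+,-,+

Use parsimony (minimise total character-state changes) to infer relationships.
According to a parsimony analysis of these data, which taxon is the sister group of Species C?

The outgroup has state '-' for every character, so '+' is the derived state throughout.
C1 (derived state '+') is shared by all ingroup taxa — unites the whole ingroup.
C2: derived state '+' in Species C, Species D, and Species X only — synapomorphy for {Species C, Species D, Species X}.
C3: derived state '+' in Species C and Species X only — synapomorphy for {Species C, Species X}.
C4: derived state '+' in Species C, Species D, Species R, and Species X only — synapomorphy for {Species C, Species D, Species R, Species X}.
Most parsimonious ingroup topology: ((((Species C,Species X),Species D),Species R),Species F).
Species C and Species X form a cherry on this tree, so they are sister taxa.

Species X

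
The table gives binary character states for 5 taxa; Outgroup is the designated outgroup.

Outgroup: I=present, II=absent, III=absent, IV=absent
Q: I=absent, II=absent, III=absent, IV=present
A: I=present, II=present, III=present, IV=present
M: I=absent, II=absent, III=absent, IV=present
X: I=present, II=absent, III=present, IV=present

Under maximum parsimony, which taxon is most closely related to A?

X

Character polarity is set by the outgroup: the derived state is whichever differs from the outgroup's state, so for I the derived state is 'absent', and for the remaining characters it is 'present'.
Only M and Q show the derived state 'absent' for I, supporting them as a clade.
II: derived state 'present' in A only — an autapomorphy, so it tells us nothing about relationships among taxa.
III (derived state 'present') is shared by A and X — a synapomorphy uniting that clade.
All ingroup taxa share the derived state 'present' for IV; it defines the ingroup but does not resolve relationships within it.
Most parsimonious ingroup topology: ((Q,M),(A,X)).
A and X form a cherry on this tree, so they are sister taxa.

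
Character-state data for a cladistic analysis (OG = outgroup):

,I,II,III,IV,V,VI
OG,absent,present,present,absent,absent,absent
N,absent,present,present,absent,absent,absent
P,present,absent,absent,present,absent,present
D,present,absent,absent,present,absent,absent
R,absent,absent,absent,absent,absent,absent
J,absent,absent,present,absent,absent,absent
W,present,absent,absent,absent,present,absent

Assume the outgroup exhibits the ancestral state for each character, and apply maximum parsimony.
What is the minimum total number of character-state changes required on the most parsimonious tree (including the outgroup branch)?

Character polarity is set by the outgroup: the derived state is whichever differs from the outgroup's state, so for II, III the derived state is 'absent', and for the remaining characters it is 'present'.
I (derived state 'present') is shared by D, P, and W — a synapomorphy uniting that clade.
II: derived state 'absent' in D, J, P, R, and W only — synapomorphy for {D, J, P, R, W}.
Only D, P, R, and W show the derived state 'absent' for III, supporting them as a clade.
IV: derived state 'present' in D and P only — synapomorphy for {D, P}.
V (derived state 'present') is unique to W (autapomorphy; uninformative for grouping).
VI (derived state 'present') is unique to P (autapomorphy; uninformative for grouping).
Most parsimonious ingroup topology: (N,((((P,D),W),R),J)).
Changes per character on this tree: I: 1; II: 1; III: 1; IV: 1; V: 1; VI: 1.
Total = 6.

6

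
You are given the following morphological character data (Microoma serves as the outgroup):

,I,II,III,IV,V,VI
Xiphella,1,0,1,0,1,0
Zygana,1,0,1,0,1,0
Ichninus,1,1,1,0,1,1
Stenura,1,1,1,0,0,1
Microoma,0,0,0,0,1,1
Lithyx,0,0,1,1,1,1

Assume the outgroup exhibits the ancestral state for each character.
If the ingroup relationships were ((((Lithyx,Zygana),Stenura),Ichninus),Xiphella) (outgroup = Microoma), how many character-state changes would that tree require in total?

9

Map each character onto ((((Lithyx,Zygana),Stenura),Ichninus),Xiphella) (rooted by Microoma) and count the minimum state changes it requires (Fitch parsimony):
I: 2; II: 2; III: 1; IV: 1; V: 1; VI: 2.
Total tree length = 9.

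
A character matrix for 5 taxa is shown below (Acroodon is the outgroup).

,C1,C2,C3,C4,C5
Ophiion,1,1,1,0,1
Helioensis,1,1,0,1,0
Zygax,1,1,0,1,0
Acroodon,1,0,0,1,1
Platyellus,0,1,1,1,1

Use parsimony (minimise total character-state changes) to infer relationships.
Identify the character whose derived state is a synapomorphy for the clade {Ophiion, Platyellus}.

C3

Character polarity is set by the outgroup: the derived state is whichever differs from the outgroup's state, so for C1, C4, C5 the derived state is '0', and for the remaining characters it is '1'.
C1 (derived state '0') is unique to Platyellus (autapomorphy; uninformative for grouping).
C2 (derived state '1') is shared by all ingroup taxa — unites the whole ingroup.
Only Ophiion and Platyellus show the derived state '1' for C3, supporting them as a clade.
C4 (derived state '0') is unique to Ophiion (autapomorphy; uninformative for grouping).
C5: derived state '0' in Helioensis and Zygax only — synapomorphy for {Helioensis, Zygax}.
Most parsimonious ingroup topology: ((Zygax,Helioensis),(Ophiion,Platyellus)).
The clade {Ophiion, Platyellus} is supported by C3: its derived state '1' occurs in exactly those taxa and in no other taxon (including the outgroup).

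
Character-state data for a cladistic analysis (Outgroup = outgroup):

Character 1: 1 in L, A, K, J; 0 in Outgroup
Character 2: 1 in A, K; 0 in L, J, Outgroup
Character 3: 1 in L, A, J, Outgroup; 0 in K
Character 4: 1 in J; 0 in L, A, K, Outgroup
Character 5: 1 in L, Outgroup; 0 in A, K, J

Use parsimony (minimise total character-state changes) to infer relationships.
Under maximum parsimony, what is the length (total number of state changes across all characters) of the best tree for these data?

Character polarity is set by the outgroup: the derived state is whichever differs from the outgroup's state, so for Character 3, Character 5 the derived state is '0', and for the remaining characters it is '1'.
All ingroup taxa share the derived state '1' for Character 1; it defines the ingroup but does not resolve relationships within it.
Character 2: derived state '1' in A and K only — synapomorphy for {A, K}.
Character 3 (derived state '0') is unique to K (autapomorphy; uninformative for grouping).
Character 4 (derived state '1') is unique to J (autapomorphy; uninformative for grouping).
Only A, J, and K show the derived state '0' for Character 5, supporting them as a clade.
Most parsimonious ingroup topology: (((A,K),J),L).
Changes per character on this tree: Character 1: 1; Character 2: 1; Character 3: 1; Character 4: 1; Character 5: 1.
Total = 5.

5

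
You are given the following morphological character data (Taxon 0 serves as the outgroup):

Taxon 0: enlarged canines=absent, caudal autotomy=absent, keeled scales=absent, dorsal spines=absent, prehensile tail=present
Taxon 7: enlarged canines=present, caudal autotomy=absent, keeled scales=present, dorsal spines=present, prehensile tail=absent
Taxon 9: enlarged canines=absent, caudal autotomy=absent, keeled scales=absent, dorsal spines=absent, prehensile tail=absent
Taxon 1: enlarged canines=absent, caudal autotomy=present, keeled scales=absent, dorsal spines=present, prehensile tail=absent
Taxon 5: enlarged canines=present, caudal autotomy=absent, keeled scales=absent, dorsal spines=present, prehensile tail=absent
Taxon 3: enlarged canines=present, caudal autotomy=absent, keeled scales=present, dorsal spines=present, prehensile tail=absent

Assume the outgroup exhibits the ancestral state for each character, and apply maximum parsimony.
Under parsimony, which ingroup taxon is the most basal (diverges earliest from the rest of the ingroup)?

Character polarity is set by the outgroup: the derived state is whichever differs from the outgroup's state, so for prehensile tail the derived state is 'absent', and for the remaining characters it is 'present'.
Only Taxon 3, Taxon 5, and Taxon 7 show the derived state 'present' for enlarged canines, supporting them as a clade.
caudal autotomy (derived state 'present') is unique to Taxon 1 (autapomorphy; uninformative for grouping).
keeled scales: derived state 'present' in Taxon 3 and Taxon 7 only — synapomorphy for {Taxon 3, Taxon 7}.
dorsal spines: derived state 'present' in Taxon 1, Taxon 3, Taxon 5, and Taxon 7 only — synapomorphy for {Taxon 1, Taxon 3, Taxon 5, Taxon 7}.
prehensile tail (derived state 'absent') is shared by all ingroup taxa — unites the whole ingroup.
Most parsimonious ingroup topology: ((((Taxon 7,Taxon 3),Taxon 5),Taxon 1),Taxon 9).
Taxon 9 is sister to the clade containing all other ingroup taxa, so it is the earliest-diverging (most basal) ingroup lineage.

Taxon 9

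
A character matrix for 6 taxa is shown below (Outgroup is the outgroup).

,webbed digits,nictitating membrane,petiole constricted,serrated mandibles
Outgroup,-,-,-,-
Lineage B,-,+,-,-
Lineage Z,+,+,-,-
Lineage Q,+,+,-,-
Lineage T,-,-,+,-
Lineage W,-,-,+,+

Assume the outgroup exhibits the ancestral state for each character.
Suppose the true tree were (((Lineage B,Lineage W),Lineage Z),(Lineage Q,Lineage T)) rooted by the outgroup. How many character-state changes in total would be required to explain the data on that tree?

8

Map each character onto (((Lineage B,Lineage W),Lineage Z),(Lineage Q,Lineage T)) (rooted by Outgroup) and count the minimum state changes it requires (Fitch parsimony):
webbed digits: 2; nictitating membrane: 3; petiole constricted: 2; serrated mandibles: 1.
Total tree length = 8.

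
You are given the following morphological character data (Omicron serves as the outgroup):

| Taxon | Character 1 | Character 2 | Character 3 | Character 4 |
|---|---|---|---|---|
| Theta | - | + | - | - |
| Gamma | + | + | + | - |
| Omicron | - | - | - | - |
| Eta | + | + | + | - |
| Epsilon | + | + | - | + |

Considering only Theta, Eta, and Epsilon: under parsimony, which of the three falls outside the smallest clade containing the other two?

Theta

The outgroup has state '-' for every character, so '+' is the derived state throughout.
Only Epsilon, Eta, and Gamma show the derived state '+' for Character 1, supporting them as a clade.
All ingroup taxa share the derived state '+' for Character 2; it defines the ingroup but does not resolve relationships within it.
Character 3 (derived state '+') is shared by Eta and Gamma — a synapomorphy uniting that clade.
Character 4: derived state '+' in Epsilon only — an autapomorphy, so it tells us nothing about relationships among taxa.
Most parsimonious ingroup topology: ((Epsilon,(Eta,Gamma)),Theta).
Epsilon and Eta share a more recent common ancestor with each other than either does with Theta, so Theta is the least closely related of the three.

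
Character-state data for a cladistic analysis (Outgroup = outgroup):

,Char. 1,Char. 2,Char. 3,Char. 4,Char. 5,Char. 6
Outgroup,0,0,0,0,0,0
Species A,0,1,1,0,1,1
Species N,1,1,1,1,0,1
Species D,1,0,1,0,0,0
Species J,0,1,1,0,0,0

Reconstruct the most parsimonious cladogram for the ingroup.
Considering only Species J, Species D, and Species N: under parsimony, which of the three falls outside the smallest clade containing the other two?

The outgroup has state '0' for every character, so '1' is the derived state throughout.
Char. 1 groups Species D and Species N, which is incompatible with the clades supported by the remaining characters; treating it as convergent (homoplasy) costs fewer steps than any alternative tree.
Char. 2 (derived state '1') is shared by Species A, Species J, and Species N — a synapomorphy uniting that clade.
All ingroup taxa share the derived state '1' for Char. 3; it defines the ingroup but does not resolve relationships within it.
Char. 4 (derived state '1') is unique to Species N (autapomorphy; uninformative for grouping).
Char. 5 (derived state '1') is unique to Species A (autapomorphy; uninformative for grouping).
Char. 6: derived state '1' in Species A and Species N only — synapomorphy for {Species A, Species N}.
Most parsimonious ingroup topology: (((Species A,Species N),Species J),Species D).
Species N and Species J share a more recent common ancestor with each other than either does with Species D, so Species D is the least closely related of the three.

Species D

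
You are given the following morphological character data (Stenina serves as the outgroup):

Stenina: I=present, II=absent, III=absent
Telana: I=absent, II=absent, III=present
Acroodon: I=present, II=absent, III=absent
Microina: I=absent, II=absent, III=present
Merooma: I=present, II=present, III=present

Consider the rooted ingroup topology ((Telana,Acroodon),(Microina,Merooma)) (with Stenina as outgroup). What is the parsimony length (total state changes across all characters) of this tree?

Map each character onto ((Telana,Acroodon),(Microina,Merooma)) (rooted by Stenina) and count the minimum state changes it requires (Fitch parsimony):
I: 2; II: 1; III: 2.
Total tree length = 5.

5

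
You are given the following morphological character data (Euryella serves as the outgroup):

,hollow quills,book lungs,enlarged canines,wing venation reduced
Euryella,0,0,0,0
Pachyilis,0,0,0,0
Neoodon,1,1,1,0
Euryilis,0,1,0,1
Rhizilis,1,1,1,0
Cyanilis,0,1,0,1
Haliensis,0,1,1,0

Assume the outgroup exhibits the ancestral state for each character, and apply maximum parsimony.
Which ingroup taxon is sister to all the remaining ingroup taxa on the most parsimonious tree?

Pachyilis

The outgroup has state '0' for every character, so '1' is the derived state throughout.
Only Neoodon and Rhizilis show the derived state '1' for hollow quills, supporting them as a clade.
book lungs (derived state '1') is shared by Cyanilis, Euryilis, Haliensis, Neoodon, and Rhizilis — a synapomorphy uniting that clade.
enlarged canines: derived state '1' in Haliensis, Neoodon, and Rhizilis only — synapomorphy for {Haliensis, Neoodon, Rhizilis}.
wing venation reduced (derived state '1') is shared by Cyanilis and Euryilis — a synapomorphy uniting that clade.
Most parsimonious ingroup topology: (Pachyilis,(((Neoodon,Rhizilis),Haliensis),(Euryilis,Cyanilis))).
Pachyilis is sister to the clade containing all other ingroup taxa, so it is the earliest-diverging (most basal) ingroup lineage.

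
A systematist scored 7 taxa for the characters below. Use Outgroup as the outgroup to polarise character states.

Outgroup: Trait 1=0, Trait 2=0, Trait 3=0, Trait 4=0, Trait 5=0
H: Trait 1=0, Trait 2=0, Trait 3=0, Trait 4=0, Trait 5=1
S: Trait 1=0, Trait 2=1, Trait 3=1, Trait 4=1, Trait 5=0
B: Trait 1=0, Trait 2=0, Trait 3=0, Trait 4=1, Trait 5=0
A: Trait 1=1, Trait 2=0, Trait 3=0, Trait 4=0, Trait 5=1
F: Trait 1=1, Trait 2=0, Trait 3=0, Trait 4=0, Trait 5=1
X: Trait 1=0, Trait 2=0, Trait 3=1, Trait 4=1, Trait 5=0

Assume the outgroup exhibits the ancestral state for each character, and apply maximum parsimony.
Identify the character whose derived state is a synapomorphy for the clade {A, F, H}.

Trait 5

The outgroup has state '0' for every character, so '1' is the derived state throughout.
Only A and F show the derived state '1' for Trait 1, supporting them as a clade.
Trait 2: derived state '1' in S only — an autapomorphy, so it tells us nothing about relationships among taxa.
Trait 3: derived state '1' in S and X only — synapomorphy for {S, X}.
Only B, S, and X show the derived state '1' for Trait 4, supporting them as a clade.
Only A, F, and H show the derived state '1' for Trait 5, supporting them as a clade.
Most parsimonious ingroup topology: ((H,(A,F)),((S,X),B)).
The clade {A, F, H} is supported by Trait 5: its derived state '1' occurs in exactly those taxa and in no other taxon (including the outgroup).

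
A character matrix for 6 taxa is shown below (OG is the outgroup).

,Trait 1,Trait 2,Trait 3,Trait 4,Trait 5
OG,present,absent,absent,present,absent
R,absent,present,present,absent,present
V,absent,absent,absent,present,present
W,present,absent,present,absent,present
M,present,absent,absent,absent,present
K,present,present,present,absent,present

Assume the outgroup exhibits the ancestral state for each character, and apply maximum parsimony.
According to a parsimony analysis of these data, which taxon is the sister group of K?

Character polarity is set by the outgroup: the derived state is whichever differs from the outgroup's state, so for Trait 1, Trait 4 the derived state is 'absent', and for the remaining characters it is 'present'.
Trait 1 groups R and V, which is incompatible with the clades supported by the remaining characters; treating it as convergent (homoplasy) costs fewer steps than any alternative tree.
Trait 2: derived state 'present' in K and R only — synapomorphy for {K, R}.
Trait 3: derived state 'present' in K, R, and W only — synapomorphy for {K, R, W}.
Trait 4 (derived state 'absent') is shared by K, M, R, and W — a synapomorphy uniting that clade.
Trait 5 (derived state 'present') is shared by all ingroup taxa — unites the whole ingroup.
Most parsimonious ingroup topology: ((((R,K),W),M),V).
K and R form a cherry on this tree, so they are sister taxa.

R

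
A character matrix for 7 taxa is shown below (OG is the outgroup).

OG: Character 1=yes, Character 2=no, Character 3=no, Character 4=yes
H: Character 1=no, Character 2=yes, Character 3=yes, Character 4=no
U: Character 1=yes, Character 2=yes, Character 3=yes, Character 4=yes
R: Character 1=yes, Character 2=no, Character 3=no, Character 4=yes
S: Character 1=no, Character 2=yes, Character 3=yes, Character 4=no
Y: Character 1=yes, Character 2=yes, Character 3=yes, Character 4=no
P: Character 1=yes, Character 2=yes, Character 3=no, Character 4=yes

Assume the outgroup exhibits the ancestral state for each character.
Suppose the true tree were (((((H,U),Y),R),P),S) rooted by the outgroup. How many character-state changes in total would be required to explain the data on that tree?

Map each character onto (((((H,U),Y),R),P),S) (rooted by OG) and count the minimum state changes it requires (Fitch parsimony):
Character 1: 2; Character 2: 2; Character 3: 2; Character 4: 3.
Total tree length = 9.

9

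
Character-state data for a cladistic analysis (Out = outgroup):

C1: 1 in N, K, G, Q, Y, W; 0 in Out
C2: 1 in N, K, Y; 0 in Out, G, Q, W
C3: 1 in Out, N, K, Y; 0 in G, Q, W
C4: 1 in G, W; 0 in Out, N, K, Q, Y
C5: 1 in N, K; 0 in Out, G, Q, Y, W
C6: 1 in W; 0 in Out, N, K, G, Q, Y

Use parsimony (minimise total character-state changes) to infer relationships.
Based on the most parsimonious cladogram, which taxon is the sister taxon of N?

Character polarity is set by the outgroup: the derived state is whichever differs from the outgroup's state, so for C3 the derived state is '0', and for the remaining characters it is '1'.
All ingroup taxa share the derived state '1' for C1; it defines the ingroup but does not resolve relationships within it.
Only K, N, and Y show the derived state '1' for C2, supporting them as a clade.
Only G, Q, and W show the derived state '0' for C3, supporting them as a clade.
Only G and W show the derived state '1' for C4, supporting them as a clade.
C5 (derived state '1') is shared by K and N — a synapomorphy uniting that clade.
C6: derived state '1' in W only — an autapomorphy, so it tells us nothing about relationships among taxa.
Most parsimonious ingroup topology: (((N,K),Y),((G,W),Q)).
N and K form a cherry on this tree, so they are sister taxa.

K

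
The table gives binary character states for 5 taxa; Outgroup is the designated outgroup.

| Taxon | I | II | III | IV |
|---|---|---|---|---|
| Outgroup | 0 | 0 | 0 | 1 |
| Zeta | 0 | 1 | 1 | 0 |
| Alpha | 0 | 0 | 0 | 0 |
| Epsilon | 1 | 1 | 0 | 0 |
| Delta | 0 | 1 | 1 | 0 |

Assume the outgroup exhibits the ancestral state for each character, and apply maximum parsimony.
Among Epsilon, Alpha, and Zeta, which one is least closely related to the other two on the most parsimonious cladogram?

Character polarity is set by the outgroup: the derived state is whichever differs from the outgroup's state, so for IV the derived state is '0', and for the remaining characters it is '1'.
I (derived state '1') is unique to Epsilon (autapomorphy; uninformative for grouping).
II: derived state '1' in Delta, Epsilon, and Zeta only — synapomorphy for {Delta, Epsilon, Zeta}.
III: derived state '1' in Delta and Zeta only — synapomorphy for {Delta, Zeta}.
All ingroup taxa share the derived state '0' for IV; it defines the ingroup but does not resolve relationships within it.
Most parsimonious ingroup topology: (((Zeta,Delta),Epsilon),Alpha).
Epsilon and Zeta share a more recent common ancestor with each other than either does with Alpha, so Alpha is the least closely related of the three.

Alpha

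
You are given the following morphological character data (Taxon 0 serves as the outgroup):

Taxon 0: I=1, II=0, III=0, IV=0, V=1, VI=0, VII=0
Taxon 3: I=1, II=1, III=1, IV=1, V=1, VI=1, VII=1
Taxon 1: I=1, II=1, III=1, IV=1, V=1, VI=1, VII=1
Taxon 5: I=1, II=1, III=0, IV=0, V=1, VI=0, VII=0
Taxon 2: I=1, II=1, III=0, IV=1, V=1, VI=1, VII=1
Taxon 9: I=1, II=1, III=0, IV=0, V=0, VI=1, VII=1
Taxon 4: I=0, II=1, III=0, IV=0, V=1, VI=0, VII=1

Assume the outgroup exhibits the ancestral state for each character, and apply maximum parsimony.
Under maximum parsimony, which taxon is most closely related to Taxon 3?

Character polarity is set by the outgroup: the derived state is whichever differs from the outgroup's state, so for I, V the derived state is '0', and for the remaining characters it is '1'.
I: derived state '0' in Taxon 4 only — an autapomorphy, so it tells us nothing about relationships among taxa.
II (derived state '1') is shared by all ingroup taxa — unites the whole ingroup.
III (derived state '1') is shared by Taxon 1 and Taxon 3 — a synapomorphy uniting that clade.
IV (derived state '1') is shared by Taxon 1, Taxon 2, and Taxon 3 — a synapomorphy uniting that clade.
V (derived state '0') is unique to Taxon 9 (autapomorphy; uninformative for grouping).
Only Taxon 1, Taxon 2, Taxon 3, and Taxon 9 show the derived state '1' for VI, supporting them as a clade.
VII: derived state '1' in Taxon 1, Taxon 2, Taxon 3, Taxon 4, and Taxon 9 only — synapomorphy for {Taxon 1, Taxon 2, Taxon 3, Taxon 4, Taxon 9}.
Most parsimonious ingroup topology: (((((Taxon 1,Taxon 3),Taxon 2),Taxon 9),Taxon 4),Taxon 5).
Taxon 3 and Taxon 1 form a cherry on this tree, so they are sister taxa.

Taxon 1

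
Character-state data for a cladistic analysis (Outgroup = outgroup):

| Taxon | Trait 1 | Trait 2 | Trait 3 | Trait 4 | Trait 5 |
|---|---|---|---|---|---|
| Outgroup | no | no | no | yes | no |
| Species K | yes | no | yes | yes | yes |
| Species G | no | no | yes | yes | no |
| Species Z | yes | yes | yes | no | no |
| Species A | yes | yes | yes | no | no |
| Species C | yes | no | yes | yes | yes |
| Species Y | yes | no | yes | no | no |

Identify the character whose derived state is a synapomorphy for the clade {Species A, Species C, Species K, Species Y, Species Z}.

Character polarity is set by the outgroup: the derived state is whichever differs from the outgroup's state, so for Trait 4 the derived state is 'no', and for the remaining characters it is 'yes'.
Trait 1: derived state 'yes' in Species A, Species C, Species K, Species Y, and Species Z only — synapomorphy for {Species A, Species C, Species K, Species Y, Species Z}.
Trait 2 (derived state 'yes') is shared by Species A and Species Z — a synapomorphy uniting that clade.
All ingroup taxa share the derived state 'yes' for Trait 3; it defines the ingroup but does not resolve relationships within it.
Trait 4 (derived state 'no') is shared by Species A, Species Y, and Species Z — a synapomorphy uniting that clade.
Only Species C and Species K show the derived state 'yes' for Trait 5, supporting them as a clade.
Most parsimonious ingroup topology: (((Species K,Species C),((Species Z,Species A),Species Y)),Species G).
The clade {Species A, Species C, Species K, Species Y, Species Z} is supported by Trait 1: its derived state 'yes' occurs in exactly those taxa and in no other taxon (including the outgroup).

Trait 1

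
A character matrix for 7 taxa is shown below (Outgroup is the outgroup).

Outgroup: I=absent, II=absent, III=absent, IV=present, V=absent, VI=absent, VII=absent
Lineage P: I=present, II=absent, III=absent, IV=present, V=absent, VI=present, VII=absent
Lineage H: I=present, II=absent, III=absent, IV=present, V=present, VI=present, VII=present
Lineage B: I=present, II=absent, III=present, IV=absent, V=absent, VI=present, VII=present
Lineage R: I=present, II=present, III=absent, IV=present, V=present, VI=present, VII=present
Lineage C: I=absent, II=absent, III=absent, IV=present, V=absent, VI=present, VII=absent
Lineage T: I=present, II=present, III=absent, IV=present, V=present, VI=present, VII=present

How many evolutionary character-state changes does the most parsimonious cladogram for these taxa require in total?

Character polarity is set by the outgroup: the derived state is whichever differs from the outgroup's state, so for IV the derived state is 'absent', and for the remaining characters it is 'present'.
I: derived state 'present' in Lineage B, Lineage H, Lineage P, Lineage R, and Lineage T only — synapomorphy for {Lineage B, Lineage H, Lineage P, Lineage R, Lineage T}.
II: derived state 'present' in Lineage R and Lineage T only — synapomorphy for {Lineage R, Lineage T}.
III (derived state 'present') is unique to Lineage B (autapomorphy; uninformative for grouping).
IV (derived state 'absent') is unique to Lineage B (autapomorphy; uninformative for grouping).
Only Lineage H, Lineage R, and Lineage T show the derived state 'present' for V, supporting them as a clade.
All ingroup taxa share the derived state 'present' for VI; it defines the ingroup but does not resolve relationships within it.
VII (derived state 'present') is shared by Lineage B, Lineage H, Lineage R, and Lineage T — a synapomorphy uniting that clade.
Most parsimonious ingroup topology: ((Lineage P,((Lineage H,(Lineage R,Lineage T)),Lineage B)),Lineage C).
Changes per character on this tree: I: 1; II: 1; III: 1; IV: 1; V: 1; VI: 1; VII: 1.
Total = 7.

7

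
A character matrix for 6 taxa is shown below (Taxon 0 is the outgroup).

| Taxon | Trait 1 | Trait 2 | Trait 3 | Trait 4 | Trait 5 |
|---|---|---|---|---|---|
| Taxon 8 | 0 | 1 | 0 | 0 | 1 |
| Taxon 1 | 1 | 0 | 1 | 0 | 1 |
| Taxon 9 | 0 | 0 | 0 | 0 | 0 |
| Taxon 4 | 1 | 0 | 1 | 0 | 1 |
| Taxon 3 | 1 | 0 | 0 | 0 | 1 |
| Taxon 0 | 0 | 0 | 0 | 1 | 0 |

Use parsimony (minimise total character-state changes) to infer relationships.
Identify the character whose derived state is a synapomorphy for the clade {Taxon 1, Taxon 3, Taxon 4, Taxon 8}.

Trait 5

Character polarity is set by the outgroup: the derived state is whichever differs from the outgroup's state, so for Trait 4 the derived state is '0', and for the remaining characters it is '1'.
Only Taxon 1, Taxon 3, and Taxon 4 show the derived state '1' for Trait 1, supporting them as a clade.
Trait 2: derived state '1' in Taxon 8 only — an autapomorphy, so it tells us nothing about relationships among taxa.
Trait 3: derived state '1' in Taxon 1 and Taxon 4 only — synapomorphy for {Taxon 1, Taxon 4}.
Trait 4 (derived state '0') is shared by all ingroup taxa — unites the whole ingroup.
Trait 5: derived state '1' in Taxon 1, Taxon 3, Taxon 4, and Taxon 8 only — synapomorphy for {Taxon 1, Taxon 3, Taxon 4, Taxon 8}.
Most parsimonious ingroup topology: ((Taxon 8,(Taxon 3,(Taxon 4,Taxon 1))),Taxon 9).
The clade {Taxon 1, Taxon 3, Taxon 4, Taxon 8} is supported by Trait 5: its derived state '1' occurs in exactly those taxa and in no other taxon (including the outgroup).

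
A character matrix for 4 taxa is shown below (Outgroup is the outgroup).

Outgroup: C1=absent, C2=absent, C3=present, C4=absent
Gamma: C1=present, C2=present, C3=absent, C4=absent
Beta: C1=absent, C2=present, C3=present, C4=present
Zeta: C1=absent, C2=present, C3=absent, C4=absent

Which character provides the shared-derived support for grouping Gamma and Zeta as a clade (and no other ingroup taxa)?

Character polarity is set by the outgroup: the derived state is whichever differs from the outgroup's state, so for C3 the derived state is 'absent', and for the remaining characters it is 'present'.
C1 (derived state 'present') is unique to Gamma (autapomorphy; uninformative for grouping).
C2 (derived state 'present') is shared by all ingroup taxa — unites the whole ingroup.
C3 (derived state 'absent') is shared by Gamma and Zeta — a synapomorphy uniting that clade.
C4: derived state 'present' in Beta only — an autapomorphy, so it tells us nothing about relationships among taxa.
Most parsimonious ingroup topology: ((Gamma,Zeta),Beta).
The clade {Gamma, Zeta} is supported by C3: its derived state 'absent' occurs in exactly those taxa and in no other taxon (including the outgroup).

C3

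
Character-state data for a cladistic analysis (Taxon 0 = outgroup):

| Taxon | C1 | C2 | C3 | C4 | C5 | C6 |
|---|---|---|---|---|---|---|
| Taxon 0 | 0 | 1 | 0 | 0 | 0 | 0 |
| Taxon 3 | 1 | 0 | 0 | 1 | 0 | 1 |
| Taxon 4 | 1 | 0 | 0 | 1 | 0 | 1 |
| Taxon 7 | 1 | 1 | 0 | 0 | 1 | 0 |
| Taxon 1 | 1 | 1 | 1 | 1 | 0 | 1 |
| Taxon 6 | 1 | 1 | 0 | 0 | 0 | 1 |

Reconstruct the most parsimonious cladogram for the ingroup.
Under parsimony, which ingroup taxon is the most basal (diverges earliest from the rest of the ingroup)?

Taxon 7

Character polarity is set by the outgroup: the derived state is whichever differs from the outgroup's state, so for C2 the derived state is '0', and for the remaining characters it is '1'.
C1 (derived state '1') is shared by all ingroup taxa — unites the whole ingroup.
C2: derived state '0' in Taxon 3 and Taxon 4 only — synapomorphy for {Taxon 3, Taxon 4}.
C3 (derived state '1') is unique to Taxon 1 (autapomorphy; uninformative for grouping).
C4: derived state '1' in Taxon 1, Taxon 3, and Taxon 4 only — synapomorphy for {Taxon 1, Taxon 3, Taxon 4}.
C5: derived state '1' in Taxon 7 only — an autapomorphy, so it tells us nothing about relationships among taxa.
C6: derived state '1' in Taxon 1, Taxon 3, Taxon 4, and Taxon 6 only — synapomorphy for {Taxon 1, Taxon 3, Taxon 4, Taxon 6}.
Most parsimonious ingroup topology: ((((Taxon 3,Taxon 4),Taxon 1),Taxon 6),Taxon 7).
Taxon 7 is sister to the clade containing all other ingroup taxa, so it is the earliest-diverging (most basal) ingroup lineage.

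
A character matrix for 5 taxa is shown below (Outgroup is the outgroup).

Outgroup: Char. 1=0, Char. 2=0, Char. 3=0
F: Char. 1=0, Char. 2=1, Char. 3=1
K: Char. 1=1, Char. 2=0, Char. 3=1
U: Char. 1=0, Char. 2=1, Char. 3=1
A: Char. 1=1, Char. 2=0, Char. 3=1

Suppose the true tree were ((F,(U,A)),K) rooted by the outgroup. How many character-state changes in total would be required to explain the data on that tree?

Map each character onto ((F,(U,A)),K) (rooted by Outgroup) and count the minimum state changes it requires (Fitch parsimony):
Char. 1: 2; Char. 2: 2; Char. 3: 1.
Total tree length = 5.

5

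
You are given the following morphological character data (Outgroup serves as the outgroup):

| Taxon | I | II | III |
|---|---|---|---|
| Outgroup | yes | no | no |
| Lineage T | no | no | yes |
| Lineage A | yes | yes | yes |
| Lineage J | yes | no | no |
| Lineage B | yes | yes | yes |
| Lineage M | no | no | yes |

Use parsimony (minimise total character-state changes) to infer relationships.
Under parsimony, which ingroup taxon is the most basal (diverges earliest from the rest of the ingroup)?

Lineage J

Character polarity is set by the outgroup: the derived state is whichever differs from the outgroup's state, so for I the derived state is 'no', and for the remaining characters it is 'yes'.
I: derived state 'no' in Lineage M and Lineage T only — synapomorphy for {Lineage M, Lineage T}.
Only Lineage A and Lineage B show the derived state 'yes' for II, supporting them as a clade.
III: derived state 'yes' in Lineage A, Lineage B, Lineage M, and Lineage T only — synapomorphy for {Lineage A, Lineage B, Lineage M, Lineage T}.
Most parsimonious ingroup topology: (((Lineage T,Lineage M),(Lineage A,Lineage B)),Lineage J).
Lineage J is sister to the clade containing all other ingroup taxa, so it is the earliest-diverging (most basal) ingroup lineage.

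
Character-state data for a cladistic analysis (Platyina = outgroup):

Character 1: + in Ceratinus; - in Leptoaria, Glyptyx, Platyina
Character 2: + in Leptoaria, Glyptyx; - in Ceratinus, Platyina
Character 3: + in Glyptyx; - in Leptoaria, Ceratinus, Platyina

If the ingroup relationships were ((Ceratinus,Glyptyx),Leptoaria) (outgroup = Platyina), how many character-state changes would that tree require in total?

Map each character onto ((Ceratinus,Glyptyx),Leptoaria) (rooted by Platyina) and count the minimum state changes it requires (Fitch parsimony):
Character 1: 1; Character 2: 2; Character 3: 1.
Total tree length = 4.

4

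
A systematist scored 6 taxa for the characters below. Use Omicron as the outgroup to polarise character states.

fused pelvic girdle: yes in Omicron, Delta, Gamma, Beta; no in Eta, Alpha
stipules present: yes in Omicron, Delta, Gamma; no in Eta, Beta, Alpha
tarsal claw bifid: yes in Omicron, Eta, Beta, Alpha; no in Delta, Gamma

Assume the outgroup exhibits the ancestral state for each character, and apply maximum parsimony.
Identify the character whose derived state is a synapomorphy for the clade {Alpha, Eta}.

fused pelvic girdle

The outgroup has state 'yes' for every character, so 'no' is the derived state throughout.
fused pelvic girdle (derived state 'no') is shared by Alpha and Eta — a synapomorphy uniting that clade.
stipules present: derived state 'no' in Alpha, Beta, and Eta only — synapomorphy for {Alpha, Beta, Eta}.
Only Delta and Gamma show the derived state 'no' for tarsal claw bifid, supporting them as a clade.
Most parsimonious ingroup topology: (((Eta,Alpha),Beta),(Delta,Gamma)).
The clade {Alpha, Eta} is supported by fused pelvic girdle: its derived state 'no' occurs in exactly those taxa and in no other taxon (including the outgroup).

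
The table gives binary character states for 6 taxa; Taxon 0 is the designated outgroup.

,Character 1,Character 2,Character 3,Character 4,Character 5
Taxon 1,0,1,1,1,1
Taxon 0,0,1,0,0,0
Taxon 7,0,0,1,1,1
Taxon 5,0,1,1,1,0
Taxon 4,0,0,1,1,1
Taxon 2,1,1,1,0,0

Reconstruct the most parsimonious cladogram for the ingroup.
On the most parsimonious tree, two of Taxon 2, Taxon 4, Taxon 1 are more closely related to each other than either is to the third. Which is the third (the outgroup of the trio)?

Taxon 2

Character polarity is set by the outgroup: the derived state is whichever differs from the outgroup's state, so for Character 2 the derived state is '0', and for the remaining characters it is '1'.
Character 1: derived state '1' in Taxon 2 only — an autapomorphy, so it tells us nothing about relationships among taxa.
Only Taxon 4 and Taxon 7 show the derived state '0' for Character 2, supporting them as a clade.
Character 3 (derived state '1') is shared by all ingroup taxa — unites the whole ingroup.
Character 4 (derived state '1') is shared by Taxon 1, Taxon 4, Taxon 5, and Taxon 7 — a synapomorphy uniting that clade.
Only Taxon 1, Taxon 4, and Taxon 7 show the derived state '1' for Character 5, supporting them as a clade.
Most parsimonious ingroup topology: ((((Taxon 7,Taxon 4),Taxon 1),Taxon 5),Taxon 2).
Taxon 4 and Taxon 1 share a more recent common ancestor with each other than either does with Taxon 2, so Taxon 2 is the least closely related of the three.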